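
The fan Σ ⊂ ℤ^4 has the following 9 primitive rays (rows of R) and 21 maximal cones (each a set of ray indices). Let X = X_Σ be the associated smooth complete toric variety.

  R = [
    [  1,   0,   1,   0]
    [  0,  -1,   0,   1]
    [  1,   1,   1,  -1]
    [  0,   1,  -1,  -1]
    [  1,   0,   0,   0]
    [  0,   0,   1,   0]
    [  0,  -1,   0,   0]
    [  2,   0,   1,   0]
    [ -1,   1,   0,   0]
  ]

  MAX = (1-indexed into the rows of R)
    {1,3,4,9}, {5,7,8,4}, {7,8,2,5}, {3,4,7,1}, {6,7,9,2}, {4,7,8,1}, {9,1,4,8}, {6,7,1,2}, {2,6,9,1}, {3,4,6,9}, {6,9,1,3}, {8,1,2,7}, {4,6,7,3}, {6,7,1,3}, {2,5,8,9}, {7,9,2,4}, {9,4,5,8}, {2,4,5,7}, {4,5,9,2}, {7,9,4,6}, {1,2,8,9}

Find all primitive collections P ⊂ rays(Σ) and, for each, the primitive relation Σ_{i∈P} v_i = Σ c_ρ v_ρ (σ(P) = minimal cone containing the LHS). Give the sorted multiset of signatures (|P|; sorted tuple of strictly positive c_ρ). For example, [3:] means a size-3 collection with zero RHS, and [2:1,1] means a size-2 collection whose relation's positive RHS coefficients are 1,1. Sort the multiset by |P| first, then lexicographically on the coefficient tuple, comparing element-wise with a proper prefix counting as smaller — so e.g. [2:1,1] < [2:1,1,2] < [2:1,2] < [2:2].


Primitive collections (14):

  P = {1,5}:  v_{1} + v_{5} = v_{8} — sig = [2:1]
  P = {2,3}:  v_{2} + v_{3} = v_{1} — sig = [2:1]
  P = {5,6}:  v_{5} + v_{6} = v_{1} — sig = [2:1]
  P = {3,5}:  v_{3} + v_{5} = 2·v_{1} + v_{4} — sig = [2:1,2]
  P = {3,8}:  v_{3} + v_{8} = 3·v_{1} + v_{4} — sig = [2:1,3]
  P = {6,8}:  v_{6} + v_{8} = 2·v_{1} — sig = [2:2]
  P = {2,4,6}:  v_{2} + v_{4} + v_{6} = 0 — sig = [3:]
  P = {5,7,9}:  v_{5} + v_{7} + v_{9} = 0 — sig = [3:]
  P = {1,2,4}:  v_{1} + v_{2} + v_{4} = v_{5} — sig = [3:1]
  P = {1,4,6}:  v_{1} + v_{4} + v_{6} = v_{3} — sig = [3:1]
  P = {1,7,9}:  v_{1} + v_{7} + v_{9} = v_{6} — sig = [3:1]
  P = {7,8,9}:  v_{7} + v_{8} + v_{9} = v_{1} — sig = [3:1]
  P = {3,7,9}:  v_{3} + v_{7} + v_{9} = v_{4} + 2·v_{6} — sig = [3:1,2]
  P = {2,4,8}:  v_{2} + v_{4} + v_{8} = 2·v_{5} — sig = [3:2]

so the primitive-relation signature multiset is
[[2:1], [2:1], [2:1], [2:1,2], [2:1,3], [2:2], [3:], [3:], [3:1], [3:1], [3:1], [3:1], [3:1,2], [3:2]]


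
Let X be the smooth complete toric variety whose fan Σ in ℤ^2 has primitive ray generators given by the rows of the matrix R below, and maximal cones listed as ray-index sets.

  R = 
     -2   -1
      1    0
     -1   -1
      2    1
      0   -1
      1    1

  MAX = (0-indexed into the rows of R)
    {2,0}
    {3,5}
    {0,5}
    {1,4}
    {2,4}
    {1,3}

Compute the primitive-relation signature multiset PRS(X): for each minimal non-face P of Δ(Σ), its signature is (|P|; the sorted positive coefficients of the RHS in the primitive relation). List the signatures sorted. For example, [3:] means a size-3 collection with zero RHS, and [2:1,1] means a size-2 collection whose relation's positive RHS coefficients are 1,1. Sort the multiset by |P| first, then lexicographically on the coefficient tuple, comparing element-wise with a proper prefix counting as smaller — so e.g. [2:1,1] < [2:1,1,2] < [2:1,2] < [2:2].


Δ(Σ) — 6 vertices, 9 min non-faces:

  P={0,3}:  v_{0} + v_{3} = 0  →  sig = [2:]
  P={2,5}:  v_{2} + v_{5} = 0  →  sig = [2:]
  P={0,1}:  v_{0} + v_{1} = v_{2}  →  sig = [2:1]
  P={1,2}:  v_{1} + v_{2} = v_{4}  →  sig = [2:1]
  P={1,5}:  v_{1} + v_{5} = v_{3}  →  sig = [2:1]
  P={2,3}:  v_{2} + v_{3} = v_{1}  →  sig = [2:1]
  P={4,5}:  v_{4} + v_{5} = v_{1}  →  sig = [2:1]
  P={0,4}:  v_{0} + v_{4} = 2·v_{2}  →  sig = [2:2]
  P={3,4}:  v_{3} + v_{4} = 2·v_{1}  →  sig = [2:2]

Signatures (|P|; sorted positive RHS coefficients), sorted:
{ [2:] ×2,  [2:1] ×5,  [2:2] ×2 }


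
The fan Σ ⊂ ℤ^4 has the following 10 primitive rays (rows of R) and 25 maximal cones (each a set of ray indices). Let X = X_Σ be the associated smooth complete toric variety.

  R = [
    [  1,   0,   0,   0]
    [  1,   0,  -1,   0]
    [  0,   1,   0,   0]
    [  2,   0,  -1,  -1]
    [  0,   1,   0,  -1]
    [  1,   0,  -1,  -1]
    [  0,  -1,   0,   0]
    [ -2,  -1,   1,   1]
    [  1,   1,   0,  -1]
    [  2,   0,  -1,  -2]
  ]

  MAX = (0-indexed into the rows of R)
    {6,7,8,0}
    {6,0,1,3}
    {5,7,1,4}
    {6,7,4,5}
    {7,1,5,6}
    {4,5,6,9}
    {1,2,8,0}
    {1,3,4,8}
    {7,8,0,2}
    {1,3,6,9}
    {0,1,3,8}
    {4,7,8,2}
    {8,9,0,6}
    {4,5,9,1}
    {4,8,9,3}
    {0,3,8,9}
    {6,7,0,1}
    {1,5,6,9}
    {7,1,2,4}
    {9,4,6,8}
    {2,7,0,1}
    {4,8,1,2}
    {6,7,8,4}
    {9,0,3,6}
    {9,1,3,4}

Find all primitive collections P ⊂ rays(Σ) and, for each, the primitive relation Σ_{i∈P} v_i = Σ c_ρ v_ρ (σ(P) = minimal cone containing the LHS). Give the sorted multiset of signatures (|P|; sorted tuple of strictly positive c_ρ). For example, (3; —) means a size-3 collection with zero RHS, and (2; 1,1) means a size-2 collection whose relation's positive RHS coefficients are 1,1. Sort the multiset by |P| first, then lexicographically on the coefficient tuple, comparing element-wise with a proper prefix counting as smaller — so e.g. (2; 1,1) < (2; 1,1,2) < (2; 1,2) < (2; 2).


Δ(Σ) — 10 vertices, 17 min non-faces:

  {2,6}:  v_{2} + v_{6} = 0  →  sig = (2; —)
  {0,4}:  v_{0} + v_{4} = v_{8}  →  sig = (2; 1)
  {0,5}:  v_{0} + v_{5} = v_{3}  →  sig = (2; 1)
  {3,7}:  v_{3} + v_{7} = v_{6}  →  sig = (2; 1)
  {2,3}:  v_{2} + v_{3} = v_{1} + v_{8}  →  sig = (2; 1,1)
  {2,5}:  v_{2} + v_{5} = v_{1} + v_{4}  →  sig = (2; 1,1)
  {2,9}:  v_{2} + v_{9} = v_{3} + v_{4}  →  sig = (2; 1,1)
  {3,5}:  v_{3} + v_{5} = v_{1} + v_{9}  →  sig = (2; 1,1)
  {5,8}:  v_{5} + v_{8} = v_{3} + v_{4}  →  sig = (2; 1,1)
  {7,9}:  v_{7} + v_{9} = v_{4} + 2·v_{6}  →  sig = (2; 1,2)
  {1,7,8}:  v_{1} + v_{7} + v_{8} = 0  →  sig = (3; —)
  {1,4,6}:  v_{1} + v_{4} + v_{6} = v_{5}  →  sig = (3; 1)
  {1,6,8}:  v_{1} + v_{6} + v_{8} = v_{3}  →  sig = (3; 1)
  {3,4,6}:  v_{3} + v_{4} + v_{6} = v_{9}  →  sig = (3; 1)
  {3,6,8}:  v_{3} + v_{6} + v_{8} = v_{0} + v_{9}  →  sig = (3; 1,1)
  {1,8,9}:  v_{1} + v_{8} + v_{9} = 2·v_{3} + v_{4}  →  sig = (3; 1,2)
  {0,1,9}:  v_{0} + v_{1} + v_{9} = 2·v_{3}  →  sig = (3; 2)

Sorted signature multiset PRS(X):
    (2; —)
    (2; 1)
    (2; 1)
    (2; 1)
    (2; 1,1)
    (2; 1,1)
    (2; 1,1)
    (2; 1,1)
    (2; 1,1)
    (2; 1,2)
    (3; —)
    (3; 1)
    (3; 1)
    (3; 1)
    (3; 1,1)
    (3; 1,2)
    (3; 2)


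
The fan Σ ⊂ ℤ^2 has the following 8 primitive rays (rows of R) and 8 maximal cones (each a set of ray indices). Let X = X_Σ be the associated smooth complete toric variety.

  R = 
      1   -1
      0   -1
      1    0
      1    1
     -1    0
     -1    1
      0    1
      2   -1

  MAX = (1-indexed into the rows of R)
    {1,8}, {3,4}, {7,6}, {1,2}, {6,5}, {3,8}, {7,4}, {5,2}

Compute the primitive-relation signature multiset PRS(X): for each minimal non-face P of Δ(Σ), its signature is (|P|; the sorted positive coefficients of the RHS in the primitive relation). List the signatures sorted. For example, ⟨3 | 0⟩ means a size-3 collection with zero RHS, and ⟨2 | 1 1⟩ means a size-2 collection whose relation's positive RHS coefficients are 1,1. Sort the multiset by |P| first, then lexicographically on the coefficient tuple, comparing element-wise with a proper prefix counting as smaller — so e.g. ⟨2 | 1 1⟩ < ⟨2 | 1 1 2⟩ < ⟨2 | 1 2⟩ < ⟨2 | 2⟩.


|primitive collections| = 20. Relations:

  {1,6}:  v_{1} + v_{6} = 0 ; sig = ⟨2 | 0⟩
  {2,7}:  v_{2} + v_{7} = 0 ; sig = ⟨2 | 0⟩
  {3,5}:  v_{3} + v_{5} = 0 ; sig = ⟨2 | 0⟩
  {1,3}:  v_{1} + v_{3} = v_{8} ; sig = ⟨2 | 1⟩
  {1,5}:  v_{1} + v_{5} = v_{2} ; sig = ⟨2 | 1⟩
  {1,7}:  v_{1} + v_{7} = v_{3} ; sig = ⟨2 | 1⟩
  {2,3}:  v_{2} + v_{3} = v_{1} ; sig = ⟨2 | 1⟩
  {2,4}:  v_{2} + v_{4} = v_{3} ; sig = ⟨2 | 1⟩
  {2,6}:  v_{2} + v_{6} = v_{5} ; sig = ⟨2 | 1⟩
  {3,6}:  v_{3} + v_{6} = v_{7} ; sig = ⟨2 | 1⟩
  {3,7}:  v_{3} + v_{7} = v_{4} ; sig = ⟨2 | 1⟩
  {4,5}:  v_{4} + v_{5} = v_{7} ; sig = ⟨2 | 1⟩
  {5,7}:  v_{5} + v_{7} = v_{6} ; sig = ⟨2 | 1⟩
  {5,8}:  v_{5} + v_{8} = v_{1} ; sig = ⟨2 | 1⟩
  {6,8}:  v_{6} + v_{8} = v_{3} ; sig = ⟨2 | 1⟩
  {1,4}:  v_{1} + v_{4} = 2·v_{3} ; sig = ⟨2 | 2⟩
  {2,8}:  v_{2} + v_{8} = 2·v_{1} ; sig = ⟨2 | 2⟩
  {4,6}:  v_{4} + v_{6} = 2·v_{7} ; sig = ⟨2 | 2⟩
  {7,8}:  v_{7} + v_{8} = 2·v_{3} ; sig = ⟨2 | 2⟩
  {4,8}:  v_{4} + v_{8} = 3·v_{3} ; sig = ⟨2 | 3⟩

Sorted signature multiset PRS(X):
    |P|=2: 20 collections, coeffs (), (), (), (1), (1), (1), (1), (1), (1), (1), (1), (1), (1), (1), (1), (2), (2), (2), (2), (3)


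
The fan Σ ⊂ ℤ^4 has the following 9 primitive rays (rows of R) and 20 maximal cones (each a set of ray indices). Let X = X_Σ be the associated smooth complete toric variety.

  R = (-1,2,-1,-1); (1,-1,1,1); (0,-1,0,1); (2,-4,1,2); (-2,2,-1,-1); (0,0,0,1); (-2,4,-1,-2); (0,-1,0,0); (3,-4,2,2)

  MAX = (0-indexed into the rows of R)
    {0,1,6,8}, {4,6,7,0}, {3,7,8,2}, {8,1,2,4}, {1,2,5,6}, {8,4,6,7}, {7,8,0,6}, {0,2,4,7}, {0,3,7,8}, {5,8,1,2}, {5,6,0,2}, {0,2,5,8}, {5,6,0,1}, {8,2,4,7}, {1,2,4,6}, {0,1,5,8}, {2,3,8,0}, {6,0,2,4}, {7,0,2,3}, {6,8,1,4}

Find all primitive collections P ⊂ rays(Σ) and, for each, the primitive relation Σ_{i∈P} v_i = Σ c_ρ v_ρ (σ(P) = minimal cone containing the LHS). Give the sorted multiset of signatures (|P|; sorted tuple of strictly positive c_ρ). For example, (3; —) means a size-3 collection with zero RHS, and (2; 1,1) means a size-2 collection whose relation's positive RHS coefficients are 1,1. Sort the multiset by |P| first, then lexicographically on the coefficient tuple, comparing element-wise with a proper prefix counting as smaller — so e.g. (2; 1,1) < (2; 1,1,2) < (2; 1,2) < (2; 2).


The 14 primitive collections of Σ (r=9, n=4):

  P={3,6}:  v_{3} + v_{6} = 0  ⟹  sig = (2; —)
  P={5,7}:  v_{5} + v_{7} = v_{2}  ⟹  sig = (2; 1)
  P={1,3}:  v_{1} + v_{3} = v_{2} + v_{8}  ⟹  sig = (2; 1,1)
  P={1,7}:  v_{1} + v_{7} = v_{4} + v_{8}  ⟹  sig = (2; 1,1)
  P={3,4}:  v_{3} + v_{4} = v_{2} + v_{7}  ⟹  sig = (2; 1,1)
  P={3,5}:  v_{3} + v_{5} = v_{0} + 2·v_{2} + v_{8}  ⟹  sig = (2; 1,1,2)
  P={4,5}:  v_{4} + v_{5} = 2·v_{2} + v_{6}  ⟹  sig = (2; 1,2)
  P={0,4,8}:  v_{0} + v_{4} + v_{8} = 0  ⟹  sig = (3; —)
  P={0,1,2}:  v_{0} + v_{1} + v_{2} = v_{5}  ⟹  sig = (3; 1)
  P={2,6,7}:  v_{2} + v_{6} + v_{7} = v_{4}  ⟹  sig = (3; 1)
  P={2,6,8}:  v_{2} + v_{6} + v_{8} = v_{1}  ⟹  sig = (3; 1)
  P={0,1,4}:  v_{0} + v_{1} + v_{4} = v_{2} + v_{6}  ⟹  sig = (3; 1,1)
  P={5,6,8}:  v_{5} + v_{6} + v_{8} = v_{0} + 2·v_{1}  ⟹  sig = (3; 1,2)
  P={0,2,7,8}:  v_{0} + v_{2} + v_{7} + v_{8} = v_{3}  ⟹  sig = (4; 1)

so the primitive-relation signature multiset is
{ (2; —),  (2; 1),  (2; 1,1) ×3,  (2; 1,1,2),  (2; 1,2),  (3; —),  (3; 1) ×3,  (3; 1,1),  (3; 1,2),  (4; 1) }


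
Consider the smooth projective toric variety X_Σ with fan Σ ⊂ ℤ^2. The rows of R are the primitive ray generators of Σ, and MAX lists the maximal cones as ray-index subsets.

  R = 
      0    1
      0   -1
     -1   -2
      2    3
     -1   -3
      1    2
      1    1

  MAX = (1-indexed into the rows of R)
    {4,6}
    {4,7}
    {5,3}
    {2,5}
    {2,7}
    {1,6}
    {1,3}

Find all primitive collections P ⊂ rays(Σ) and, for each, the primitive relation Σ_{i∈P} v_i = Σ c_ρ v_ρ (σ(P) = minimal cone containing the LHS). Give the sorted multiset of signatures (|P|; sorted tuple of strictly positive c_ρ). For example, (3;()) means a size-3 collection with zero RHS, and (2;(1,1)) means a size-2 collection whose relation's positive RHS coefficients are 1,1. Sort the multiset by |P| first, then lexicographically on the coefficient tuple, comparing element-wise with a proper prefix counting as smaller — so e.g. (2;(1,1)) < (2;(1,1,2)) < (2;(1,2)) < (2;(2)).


The 14 primitive collections of Σ (r=7, n=2):

  {1,2}:  v_{1} + v_{2} = 0  so sig = (2;())
  {3,6}:  v_{3} + v_{6} = 0  so sig = (2;())
  {1,5}:  v_{1} + v_{5} = v_{3}  so sig = (2;(1))
  {1,7}:  v_{1} + v_{7} = v_{6}  so sig = (2;(1))
  {2,3}:  v_{2} + v_{3} = v_{5}  so sig = (2;(1))
  {2,6}:  v_{2} + v_{6} = v_{7}  so sig = (2;(1))
  {3,4}:  v_{3} + v_{4} = v_{7}  so sig = (2;(1))
  {3,7}:  v_{3} + v_{7} = v_{2}  so sig = (2;(1))
  {5,6}:  v_{5} + v_{6} = v_{2}  so sig = (2;(1))
  {6,7}:  v_{6} + v_{7} = v_{4}  so sig = (2;(1))
  {4,5}:  v_{4} + v_{5} = v_{2} + v_{7}  so sig = (2;(1,1))
  {1,4}:  v_{1} + v_{4} = 2·v_{6}  so sig = (2;(2))
  {2,4}:  v_{2} + v_{4} = 2·v_{7}  so sig = (2;(2))
  {5,7}:  v_{5} + v_{7} = 2·v_{2}  so sig = (2;(2))

so the primitive-relation signature multiset is
{ (2;()) ×2,  (2;(1)) ×8,  (2;(1,1)),  (2;(2)) ×3 }


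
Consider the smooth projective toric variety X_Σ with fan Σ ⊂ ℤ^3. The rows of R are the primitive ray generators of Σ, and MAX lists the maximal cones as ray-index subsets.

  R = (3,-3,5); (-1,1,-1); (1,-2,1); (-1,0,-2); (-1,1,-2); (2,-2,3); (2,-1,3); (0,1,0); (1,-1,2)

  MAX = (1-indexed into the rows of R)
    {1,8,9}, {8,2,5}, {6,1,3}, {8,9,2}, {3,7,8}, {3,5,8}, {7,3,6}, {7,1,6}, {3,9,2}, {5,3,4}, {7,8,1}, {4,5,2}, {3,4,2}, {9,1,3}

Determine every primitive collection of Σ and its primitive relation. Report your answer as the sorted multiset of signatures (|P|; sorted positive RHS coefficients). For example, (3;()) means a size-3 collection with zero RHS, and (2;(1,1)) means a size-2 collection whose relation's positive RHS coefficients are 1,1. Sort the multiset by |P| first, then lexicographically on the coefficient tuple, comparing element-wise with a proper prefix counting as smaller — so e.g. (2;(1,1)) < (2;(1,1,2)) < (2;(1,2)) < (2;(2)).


Primitive collections (20):

  • {5,9}:  v_{5} + v_{9} = 0  so sig = (2;())
  • {1,5}:  v_{1} + v_{5} = v_{6}  so sig = (2;(1))
  • {2,6}:  v_{2} + v_{6} = v_{9}  so sig = (2;(1))
  • {4,6}:  v_{4} + v_{6} = v_{3}  so sig = (2;(1))
  • {4,8}:  v_{4} + v_{8} = v_{5}  so sig = (2;(1))
  • {6,8}:  v_{6} + v_{8} = v_{7}  so sig = (2;(1))
  • {6,9}:  v_{6} + v_{9} = v_{1}  so sig = (2;(1))
  • {1,4}:  v_{1} + v_{4} = v_{3} + v_{9}  so sig = (2;(1,1))
  • {2,7}:  v_{2} + v_{7} = v_{8} + v_{9}  so sig = (2;(1,1))
  • {4,7}:  v_{4} + v_{7} = v_{3} + v_{8}  so sig = (2;(1,1))
  • {4,9}:  v_{4} + v_{9} = v_{2} + v_{3}  so sig = (2;(1,1))
  • {5,6}:  v_{5} + v_{6} = v_{3} + v_{8}  so sig = (2;(1,1))
  • {7,9}:  v_{7} + v_{9} = v_{1} + v_{8}  so sig = (2;(1,1))
  • {5,7}:  v_{5} + v_{7} = v_{3} + 2·v_{8}  so sig = (2;(1,2))
  • {1,2}:  v_{1} + v_{2} = 2·v_{9}  so sig = (2;(2))
  • {2,3,8}:  v_{2} + v_{3} + v_{8} = 0  so sig = (3;())
  • {2,3,5}:  v_{2} + v_{3} + v_{5} = v_{4}  so sig = (3;(1))
  • {3,8,9}:  v_{3} + v_{8} + v_{9} = v_{6}  so sig = (3;(1))
  • {1,3,8}:  v_{1} + v_{3} + v_{8} = 2·v_{6}  so sig = (3;(2))
  • {1,3,7}:  v_{1} + v_{3} + v_{7} = 3·v_{6}  so sig = (3;(3))

Sorted signature multiset PRS(X):
[(2;()), (2;(1)), (2;(1)), (2;(1)), (2;(1)), (2;(1)), (2;(1)), (2;(1,1)), (2;(1,1)), (2;(1,1)), (2;(1,1)), (2;(1,1)), (2;(1,1)), (2;(1,2)), (2;(2)), (3;()), (3;(1)), (3;(1)), (3;(2)), (3;(3))]


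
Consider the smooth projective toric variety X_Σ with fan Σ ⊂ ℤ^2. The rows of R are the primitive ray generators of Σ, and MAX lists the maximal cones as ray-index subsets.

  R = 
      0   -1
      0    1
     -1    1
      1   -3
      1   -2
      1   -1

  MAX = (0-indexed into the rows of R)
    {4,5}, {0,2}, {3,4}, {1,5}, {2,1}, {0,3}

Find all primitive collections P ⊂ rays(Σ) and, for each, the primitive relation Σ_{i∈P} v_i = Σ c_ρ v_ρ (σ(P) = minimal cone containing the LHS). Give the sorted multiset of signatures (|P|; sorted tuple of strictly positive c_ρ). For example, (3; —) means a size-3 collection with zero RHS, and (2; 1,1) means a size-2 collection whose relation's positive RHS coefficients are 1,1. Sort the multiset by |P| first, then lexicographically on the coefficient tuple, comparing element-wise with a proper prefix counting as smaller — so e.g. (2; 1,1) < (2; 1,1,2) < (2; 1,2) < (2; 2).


Σ has 9 primitive collections:

  P = {0,1}:  v_{0} + v_{1} = 0 ; sig = (2; —)
  P = {2,5}:  v_{2} + v_{5} = 0 ; sig = (2; —)
  P = {0,4}:  v_{0} + v_{4} = v_{3} ; sig = (2; 1)
  P = {0,5}:  v_{0} + v_{5} = v_{4} ; sig = (2; 1)
  P = {1,3}:  v_{1} + v_{3} = v_{4} ; sig = (2; 1)
  P = {1,4}:  v_{1} + v_{4} = v_{5} ; sig = (2; 1)
  P = {2,4}:  v_{2} + v_{4} = v_{0} ; sig = (2; 1)
  P = {2,3}:  v_{2} + v_{3} = 2·v_{0} ; sig = (2; 2)
  P = {3,5}:  v_{3} + v_{5} = 2·v_{4} ; sig = (2; 2)

Sorted signature multiset PRS(X):
    (2; —)
    (2; —)
    (2; 1)
    (2; 1)
    (2; 1)
    (2; 1)
    (2; 1)
    (2; 2)
    (2; 2)


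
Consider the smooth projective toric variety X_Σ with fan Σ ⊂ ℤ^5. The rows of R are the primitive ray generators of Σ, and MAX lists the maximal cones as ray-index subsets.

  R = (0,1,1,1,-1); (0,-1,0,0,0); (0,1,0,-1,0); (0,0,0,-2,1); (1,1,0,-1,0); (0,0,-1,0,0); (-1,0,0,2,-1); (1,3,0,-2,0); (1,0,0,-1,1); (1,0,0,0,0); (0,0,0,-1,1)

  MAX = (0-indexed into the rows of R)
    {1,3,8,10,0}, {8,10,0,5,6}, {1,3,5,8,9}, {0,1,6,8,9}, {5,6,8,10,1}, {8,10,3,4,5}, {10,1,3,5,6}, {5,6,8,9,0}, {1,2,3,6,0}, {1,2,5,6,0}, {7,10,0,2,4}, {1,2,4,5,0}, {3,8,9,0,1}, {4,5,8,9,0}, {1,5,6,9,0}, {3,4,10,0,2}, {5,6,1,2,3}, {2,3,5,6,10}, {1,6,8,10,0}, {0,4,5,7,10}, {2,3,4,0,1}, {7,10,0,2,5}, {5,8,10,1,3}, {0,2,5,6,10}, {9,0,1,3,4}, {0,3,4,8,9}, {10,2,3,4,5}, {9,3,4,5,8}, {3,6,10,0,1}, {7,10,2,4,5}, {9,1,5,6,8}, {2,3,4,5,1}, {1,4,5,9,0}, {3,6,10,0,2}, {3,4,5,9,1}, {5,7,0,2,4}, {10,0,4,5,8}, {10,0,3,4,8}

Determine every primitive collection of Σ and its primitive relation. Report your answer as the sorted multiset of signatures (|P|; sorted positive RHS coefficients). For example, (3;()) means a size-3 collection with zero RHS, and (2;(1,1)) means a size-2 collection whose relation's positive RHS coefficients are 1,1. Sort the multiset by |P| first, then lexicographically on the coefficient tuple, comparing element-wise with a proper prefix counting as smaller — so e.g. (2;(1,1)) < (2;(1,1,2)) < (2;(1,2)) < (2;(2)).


18 collections generate NE(X_Σ); each relation:

  P = {2,9}:  v_{2} + v_{9} = v_{4} ; sig = (2;(1))
  P = {9,10}:  v_{9} + v_{10} = v_{8} ; sig = (2;(1))
  P = {1,7}:  v_{1} + v_{7} = v_{2} + v_{4} ; sig = (2;(1,1))
  P = {2,8}:  v_{2} + v_{8} = v_{4} + v_{10} ; sig = (2;(1,1))
  P = {4,6}:  v_{4} + v_{6} = v_{0} + v_{5} ; sig = (2;(1,1))
  P = {7,9}:  v_{7} + v_{9} = v_{0} + 2·v_{4} + v_{5} + v_{10} ; sig = (2;(1,1,1,2))
  P = {3,7}:  v_{3} + v_{7} = 2·v_{2} + v_{4} + v_{10} ; sig = (2;(1,1,2))
  P = {6,7}:  v_{6} + v_{7} = 2·v_{0} + v_{2} + 2·v_{5} + v_{10} ; sig = (2;(1,1,2,2))
  P = {7,8}:  v_{7} + v_{8} = v_{0} + 2·v_{4} + v_{5} + 2·v_{10} ; sig = (2;(1,1,2,2))
  P = {3,6,9}:  v_{3} + v_{6} + v_{9} = 0 ; sig = (3;())
  P = {0,3,5}:  v_{0} + v_{3} + v_{5} = v_{2} ; sig = (3;(1))
  P = {1,2,10}:  v_{1} + v_{2} + v_{10} = v_{3} ; sig = (3;(1))
  P = {3,6,8}:  v_{3} + v_{6} + v_{8} = v_{10} ; sig = (3;(1))
  P = {1,4,10}:  v_{1} + v_{4} + v_{10} = v_{3} + v_{9} ; sig = (3;(1,1))
  P = {1,4,8}:  v_{1} + v_{4} + v_{8} = v_{3} + 2·v_{9} ; sig = (3;(1,2))
  P = {0,1,5,10}:  v_{0} + v_{1} + v_{5} + v_{10} = 0 ; sig = (4;())
  P = {0,1,5,8}:  v_{0} + v_{1} + v_{5} + v_{8} = v_{9} ; sig = (4;(1))
  P = {0,2,4,5,10}:  v_{0} + v_{2} + v_{4} + v_{5} + v_{10} = v_{7} ; sig = (5;(1))

Hence PRS(X_Σ) =
    (2;(1))
    (2;(1))
    (2;(1,1))
    (2;(1,1))
    (2;(1,1))
    (2;(1,1,1,2))
    (2;(1,1,2))
    (2;(1,1,2,2))
    (2;(1,1,2,2))
    (3;())
    (3;(1))
    (3;(1))
    (3;(1))
    (3;(1,1))
    (3;(1,2))
    (4;())
    (4;(1))
    (5;(1))


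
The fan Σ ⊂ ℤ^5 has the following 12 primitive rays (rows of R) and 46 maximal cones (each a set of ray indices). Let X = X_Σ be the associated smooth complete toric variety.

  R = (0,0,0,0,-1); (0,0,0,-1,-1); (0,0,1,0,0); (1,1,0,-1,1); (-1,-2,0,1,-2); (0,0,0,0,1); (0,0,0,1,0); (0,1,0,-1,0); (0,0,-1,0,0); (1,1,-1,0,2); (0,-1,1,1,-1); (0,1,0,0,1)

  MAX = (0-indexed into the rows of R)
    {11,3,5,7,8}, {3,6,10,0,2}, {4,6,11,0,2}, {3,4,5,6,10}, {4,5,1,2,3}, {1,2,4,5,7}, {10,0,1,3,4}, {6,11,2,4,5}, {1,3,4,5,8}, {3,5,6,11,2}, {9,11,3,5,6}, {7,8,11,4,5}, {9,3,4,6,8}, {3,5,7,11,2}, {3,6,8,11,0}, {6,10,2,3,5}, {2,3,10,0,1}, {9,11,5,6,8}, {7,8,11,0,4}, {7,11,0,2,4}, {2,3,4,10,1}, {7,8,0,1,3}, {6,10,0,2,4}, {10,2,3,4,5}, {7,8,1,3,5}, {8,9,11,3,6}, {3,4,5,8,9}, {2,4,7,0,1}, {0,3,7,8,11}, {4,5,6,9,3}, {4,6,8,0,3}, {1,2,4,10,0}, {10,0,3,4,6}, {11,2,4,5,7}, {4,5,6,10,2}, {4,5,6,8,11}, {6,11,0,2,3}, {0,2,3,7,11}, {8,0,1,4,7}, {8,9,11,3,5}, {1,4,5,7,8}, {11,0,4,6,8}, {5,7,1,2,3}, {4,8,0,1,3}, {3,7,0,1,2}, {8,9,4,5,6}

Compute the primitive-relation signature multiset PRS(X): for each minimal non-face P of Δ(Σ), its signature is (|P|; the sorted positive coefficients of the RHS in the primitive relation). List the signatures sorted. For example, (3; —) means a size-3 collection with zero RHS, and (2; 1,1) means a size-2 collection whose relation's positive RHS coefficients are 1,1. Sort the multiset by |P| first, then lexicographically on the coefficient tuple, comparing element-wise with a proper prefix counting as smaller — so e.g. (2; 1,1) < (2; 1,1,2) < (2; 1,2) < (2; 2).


Δ(Σ) — 12 vertices, 20 min non-faces:

  • {0,5}:  v_{0} + v_{5} = 0  so sig = (2; —)
  • {2,8}:  v_{2} + v_{8} = 0  so sig = (2; —)
  • {1,6}:  v_{1} + v_{6} = v_{0}  so sig = (2; 1)
  • {1,11}:  v_{1} + v_{11} = v_{7}  so sig = (2; 1)
  • {1,9}:  v_{1} + v_{9} = v_{3} + v_{8}  so sig = (2; 1,1)
  • {6,7}:  v_{6} + v_{7} = v_{0} + v_{11}  so sig = (2; 1,1)
  • {7,10}:  v_{7} + v_{10} = v_{0} + v_{2}  so sig = (2; 1,1)
  • {10,11}:  v_{10} + v_{11} = v_{2} + v_{6}  so sig = (2; 1,1)
  • {0,9}:  v_{0} + v_{9} = v_{3} + v_{6} + v_{8}  so sig = (2; 1,1,1)
  • {2,9}:  v_{2} + v_{9} = v_{3} + v_{5} + v_{6}  so sig = (2; 1,1,1)
  • {7,9}:  v_{7} + v_{9} = v_{3} + v_{8} + v_{11}  so sig = (2; 1,1,1)
  • {8,10}:  v_{8} + v_{10} = v_{3} + v_{4} + v_{6}  so sig = (2; 1,1,1)
  • {9,10}:  v_{9} + v_{10} = 2·v_{3} + v_{4} + v_{5} + 2·v_{6}  so sig = (2; 1,1,2,2)
  • {3,4,11}:  v_{3} + v_{4} + v_{11} = 0  so sig = (3; —)
  • {3,4,7}:  v_{3} + v_{4} + v_{7} = v_{1}  so sig = (3; 1)
  • {1,5,10}:  v_{1} + v_{5} + v_{10} = v_{2} + v_{3} + v_{4}  so sig = (3; 1,1,1)
  • {4,9,11}:  v_{4} + v_{9} + v_{11} = v_{5} + v_{6} + v_{8}  so sig = (3; 1,1,1)
  • {2,3,4,6}:  v_{2} + v_{3} + v_{4} + v_{6} = v_{10}  so sig = (4; 1)
  • {3,5,6,8}:  v_{3} + v_{5} + v_{6} + v_{8} = v_{9}  so sig = (4; 1)
  • {0,2,3,4}:  v_{0} + v_{2} + v_{3} + v_{4} = v_{1} + v_{10}  so sig = (4; 1,1)

Signatures (|P|; sorted positive RHS coefficients), sorted:
    (2; —)
    (2; —)
    (2; 1)
    (2; 1)
    (2; 1,1)
    (2; 1,1)
    (2; 1,1)
    (2; 1,1)
    (2; 1,1,1)
    (2; 1,1,1)
    (2; 1,1,1)
    (2; 1,1,1)
    (2; 1,1,2,2)
    (3; —)
    (3; 1)
    (3; 1,1,1)
    (3; 1,1,1)
    (4; 1)
    (4; 1)
    (4; 1,1)


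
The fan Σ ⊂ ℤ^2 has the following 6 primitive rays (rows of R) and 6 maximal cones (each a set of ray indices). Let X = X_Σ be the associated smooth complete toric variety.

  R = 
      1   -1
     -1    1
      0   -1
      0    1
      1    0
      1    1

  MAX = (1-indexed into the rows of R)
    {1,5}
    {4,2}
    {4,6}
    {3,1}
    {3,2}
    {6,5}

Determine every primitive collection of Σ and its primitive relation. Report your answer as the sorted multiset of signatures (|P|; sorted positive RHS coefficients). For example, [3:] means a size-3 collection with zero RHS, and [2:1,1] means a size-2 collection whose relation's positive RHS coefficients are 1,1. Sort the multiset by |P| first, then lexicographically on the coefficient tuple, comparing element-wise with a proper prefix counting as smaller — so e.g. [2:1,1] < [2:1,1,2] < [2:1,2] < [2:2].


Minimal non-faces — 9 found among 6 rays, 6 max cones:

  P = {1,2}:  v_{1} + v_{2} = 0  ⇒ sig = [2:]
  P = {3,4}:  v_{3} + v_{4} = 0  ⇒ sig = [2:]
  P = {1,4}:  v_{1} + v_{4} = v_{5}  ⇒ sig = [2:1]
  P = {2,5}:  v_{2} + v_{5} = v_{4}  ⇒ sig = [2:1]
  P = {3,5}:  v_{3} + v_{5} = v_{1}  ⇒ sig = [2:1]
  P = {3,6}:  v_{3} + v_{6} = v_{5}  ⇒ sig = [2:1]
  P = {4,5}:  v_{4} + v_{5} = v_{6}  ⇒ sig = [2:1]
  P = {1,6}:  v_{1} + v_{6} = 2·v_{5}  ⇒ sig = [2:2]
  P = {2,6}:  v_{2} + v_{6} = 2·v_{4}  ⇒ sig = [2:2]

Sorted signature multiset PRS(X):
{ [2:] ×2,  [2:1] ×5,  [2:2] ×2 }


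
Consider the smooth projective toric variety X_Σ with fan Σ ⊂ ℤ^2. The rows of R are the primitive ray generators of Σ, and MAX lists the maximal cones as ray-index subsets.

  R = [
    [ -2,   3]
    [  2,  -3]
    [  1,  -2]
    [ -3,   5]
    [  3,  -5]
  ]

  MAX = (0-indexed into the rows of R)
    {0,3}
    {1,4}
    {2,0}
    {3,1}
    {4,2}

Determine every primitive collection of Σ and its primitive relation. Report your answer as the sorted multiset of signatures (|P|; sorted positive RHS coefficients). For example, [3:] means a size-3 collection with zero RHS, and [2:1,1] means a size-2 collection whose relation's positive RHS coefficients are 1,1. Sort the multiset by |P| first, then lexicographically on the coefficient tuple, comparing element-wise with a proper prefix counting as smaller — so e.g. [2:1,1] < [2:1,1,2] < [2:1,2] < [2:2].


Primitive collections (5):

  • {0,1}:  v_{0} + v_{1} = 0 — sig = [2:]
  • {3,4}:  v_{3} + v_{4} = 0 — sig = [2:]
  • {0,4}:  v_{0} + v_{4} = v_{2} — sig = [2:1]
  • {1,2}:  v_{1} + v_{2} = v_{4} — sig = [2:1]
  • {2,3}:  v_{2} + v_{3} = v_{0} — sig = [2:1]

Signatures (|P|; sorted positive RHS coefficients), sorted:
{ [2:] ×2,  [2:1] ×3 }


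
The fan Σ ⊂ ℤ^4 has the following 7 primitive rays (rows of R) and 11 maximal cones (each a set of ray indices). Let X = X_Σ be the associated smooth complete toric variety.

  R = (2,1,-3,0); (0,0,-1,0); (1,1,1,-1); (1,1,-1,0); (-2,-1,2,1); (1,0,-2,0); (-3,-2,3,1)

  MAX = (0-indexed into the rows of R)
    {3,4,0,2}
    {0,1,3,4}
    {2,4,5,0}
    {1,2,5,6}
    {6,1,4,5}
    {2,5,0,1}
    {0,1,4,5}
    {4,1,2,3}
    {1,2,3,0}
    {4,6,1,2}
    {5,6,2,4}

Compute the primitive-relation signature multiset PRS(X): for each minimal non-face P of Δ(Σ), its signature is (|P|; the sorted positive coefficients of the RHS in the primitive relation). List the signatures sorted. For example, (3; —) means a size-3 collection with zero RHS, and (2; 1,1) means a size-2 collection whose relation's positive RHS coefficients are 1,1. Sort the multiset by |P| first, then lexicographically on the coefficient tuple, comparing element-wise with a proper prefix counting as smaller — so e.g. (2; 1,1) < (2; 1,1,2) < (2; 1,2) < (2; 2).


5 collections generate NE(X_Σ); each relation:

  P={3,5}:  v_{3} + v_{5} = v_{0}  →  sig = (2; 1)
  P={3,6}:  v_{3} + v_{6} = v_{4}  →  sig = (2; 1)
  P={0,6}:  v_{0} + v_{6} = v_{4} + v_{5}  →  sig = (2; 1,1)
  P={1,2,4,5}:  v_{1} + v_{2} + v_{4} + v_{5} = 0  →  sig = (4; —)
  P={0,1,2,4}:  v_{0} + v_{1} + v_{2} + v_{4} = v_{3}  →  sig = (4; 1)

so the primitive-relation signature multiset is
[(2; 1), (2; 1), (2; 1,1), (4; —), (4; 1)]


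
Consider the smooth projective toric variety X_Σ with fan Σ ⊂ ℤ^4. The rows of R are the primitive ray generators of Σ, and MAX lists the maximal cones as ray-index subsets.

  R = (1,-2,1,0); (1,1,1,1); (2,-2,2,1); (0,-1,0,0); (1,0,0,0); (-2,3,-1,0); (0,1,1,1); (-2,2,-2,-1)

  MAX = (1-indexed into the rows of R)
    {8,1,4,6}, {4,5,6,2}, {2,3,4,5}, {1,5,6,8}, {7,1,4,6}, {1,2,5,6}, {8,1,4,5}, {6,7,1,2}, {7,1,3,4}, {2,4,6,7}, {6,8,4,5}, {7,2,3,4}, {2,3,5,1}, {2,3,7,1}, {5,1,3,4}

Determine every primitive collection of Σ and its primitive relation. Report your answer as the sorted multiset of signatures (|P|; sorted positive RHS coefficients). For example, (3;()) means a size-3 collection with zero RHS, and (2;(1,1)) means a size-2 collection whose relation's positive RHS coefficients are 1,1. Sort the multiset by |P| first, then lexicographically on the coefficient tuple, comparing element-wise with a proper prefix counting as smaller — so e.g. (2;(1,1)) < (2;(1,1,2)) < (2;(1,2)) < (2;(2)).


Σ has 7 primitive collections:

  {3,8}:  v_{3} + v_{8} = 0  ⇒ sig = (2;())
  {3,6}:  v_{3} + v_{6} = v_{7}  ⇒ sig = (2;(1))
  {5,7}:  v_{5} + v_{7} = v_{2}  ⇒ sig = (2;(1))
  {7,8}:  v_{7} + v_{8} = v_{6}  ⇒ sig = (2;(1))
  {2,8}:  v_{2} + v_{8} = v_{5} + v_{6}  ⇒ sig = (2;(1,1))
  {1,2,4}:  v_{1} + v_{2} + v_{4} = v_{3}  ⇒ sig = (3;(1))
  {1,4,5,6}:  v_{1} + v_{4} + v_{5} + v_{6} = 0  ⇒ sig = (4;())

Signatures (|P|; sorted positive RHS coefficients), sorted:
{ (2;()),  (2;(1)) ×3,  (2;(1,1)),  (3;(1)),  (4;()) }


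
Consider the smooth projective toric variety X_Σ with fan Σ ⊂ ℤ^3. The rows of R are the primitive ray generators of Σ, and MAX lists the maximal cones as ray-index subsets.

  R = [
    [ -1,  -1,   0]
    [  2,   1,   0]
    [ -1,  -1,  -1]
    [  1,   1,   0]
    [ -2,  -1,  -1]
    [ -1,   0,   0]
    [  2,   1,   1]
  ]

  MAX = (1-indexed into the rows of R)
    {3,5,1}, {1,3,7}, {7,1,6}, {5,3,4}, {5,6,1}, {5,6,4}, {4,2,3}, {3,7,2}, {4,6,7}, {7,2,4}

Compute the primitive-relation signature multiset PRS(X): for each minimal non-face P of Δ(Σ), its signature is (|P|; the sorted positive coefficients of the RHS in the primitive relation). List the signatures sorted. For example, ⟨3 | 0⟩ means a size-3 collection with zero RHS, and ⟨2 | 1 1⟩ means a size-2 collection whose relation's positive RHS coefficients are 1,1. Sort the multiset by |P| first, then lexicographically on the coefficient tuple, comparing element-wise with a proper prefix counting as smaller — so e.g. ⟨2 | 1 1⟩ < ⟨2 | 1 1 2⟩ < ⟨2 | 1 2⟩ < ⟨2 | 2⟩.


|primitive collections| = 7. Relations:

  P = {1,4}:  v_{1} + v_{4} = 0 — sig = ⟨2 | 0⟩
  P = {5,7}:  v_{5} + v_{7} = 0 — sig = ⟨2 | 0⟩
  P = {2,6}:  v_{2} + v_{6} = v_{4} — sig = ⟨2 | 1⟩
  P = {3,6}:  v_{3} + v_{6} = v_{5} — sig = ⟨2 | 1⟩
  P = {1,2}:  v_{1} + v_{2} = v_{3} + v_{7} — sig = ⟨2 | 1 1⟩
  P = {2,5}:  v_{2} + v_{5} = v_{3} + v_{4} — sig = ⟨2 | 1 1⟩
  P = {3,4,7}:  v_{3} + v_{4} + v_{7} = v_{2} — sig = ⟨3 | 1⟩

so the primitive-relation signature multiset is
{ ⟨2 | 0⟩ ×2,  ⟨2 | 1⟩ ×2,  ⟨2 | 1 1⟩ ×2,  ⟨3 | 1⟩ }


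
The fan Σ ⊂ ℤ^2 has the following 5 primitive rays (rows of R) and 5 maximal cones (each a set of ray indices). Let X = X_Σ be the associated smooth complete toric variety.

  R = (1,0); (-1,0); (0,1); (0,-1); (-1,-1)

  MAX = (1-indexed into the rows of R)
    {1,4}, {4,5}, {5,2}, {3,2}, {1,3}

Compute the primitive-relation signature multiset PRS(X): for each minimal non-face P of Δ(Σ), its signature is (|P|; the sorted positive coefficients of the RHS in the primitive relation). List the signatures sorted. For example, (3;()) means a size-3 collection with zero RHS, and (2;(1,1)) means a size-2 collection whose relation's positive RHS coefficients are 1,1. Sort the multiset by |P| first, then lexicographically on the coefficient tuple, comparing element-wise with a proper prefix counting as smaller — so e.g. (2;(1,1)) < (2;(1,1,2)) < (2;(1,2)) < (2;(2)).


The 5 primitive collections of Σ (r=5, n=2):

  {1,2}:  v_{1} + v_{2} = 0 ; sig = (2;())
  {3,4}:  v_{3} + v_{4} = 0 ; sig = (2;())
  {1,5}:  v_{1} + v_{5} = v_{4} ; sig = (2;(1))
  {2,4}:  v_{2} + v_{4} = v_{5} ; sig = (2;(1))
  {3,5}:  v_{3} + v_{5} = v_{2} ; sig = (2;(1))

Sorted signature multiset PRS(X):
    (2;())
    (2;())
    (2;(1))
    (2;(1))
    (2;(1))


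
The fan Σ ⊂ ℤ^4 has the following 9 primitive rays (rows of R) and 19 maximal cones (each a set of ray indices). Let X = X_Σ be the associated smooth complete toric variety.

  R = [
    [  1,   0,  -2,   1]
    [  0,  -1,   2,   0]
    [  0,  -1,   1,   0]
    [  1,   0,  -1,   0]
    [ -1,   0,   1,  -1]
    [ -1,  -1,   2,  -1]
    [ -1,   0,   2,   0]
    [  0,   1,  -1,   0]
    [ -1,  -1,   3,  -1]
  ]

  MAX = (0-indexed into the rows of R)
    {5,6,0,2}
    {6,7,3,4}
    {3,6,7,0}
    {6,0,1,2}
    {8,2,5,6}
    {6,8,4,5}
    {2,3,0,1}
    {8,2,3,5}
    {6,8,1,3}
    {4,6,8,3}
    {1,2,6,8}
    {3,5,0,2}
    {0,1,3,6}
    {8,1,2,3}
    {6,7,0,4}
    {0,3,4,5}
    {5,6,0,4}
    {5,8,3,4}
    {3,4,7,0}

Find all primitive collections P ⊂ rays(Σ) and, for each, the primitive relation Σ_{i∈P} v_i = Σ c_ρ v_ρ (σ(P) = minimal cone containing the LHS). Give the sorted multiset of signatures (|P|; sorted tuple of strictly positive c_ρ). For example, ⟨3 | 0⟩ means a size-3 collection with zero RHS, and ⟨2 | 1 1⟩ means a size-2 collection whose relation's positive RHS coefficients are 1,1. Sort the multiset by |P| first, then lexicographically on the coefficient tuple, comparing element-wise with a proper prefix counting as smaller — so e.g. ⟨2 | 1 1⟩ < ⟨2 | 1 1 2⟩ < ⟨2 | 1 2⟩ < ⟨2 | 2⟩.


Δ(Σ) — 9 vertices, 11 min non-faces:

  {2,7}:  v_{2} + v_{7} = 0  ⟹  sig = ⟨2 | 0⟩
  {0,8}:  v_{0} + v_{8} = v_{2}  ⟹  sig = ⟨2 | 1⟩
  {1,4}:  v_{1} + v_{4} = v_{8}  ⟹  sig = ⟨2 | 1⟩
  {2,4}:  v_{2} + v_{4} = v_{5}  ⟹  sig = ⟨2 | 1⟩
  {5,7}:  v_{5} + v_{7} = v_{4}  ⟹  sig = ⟨2 | 1⟩
  {1,5}:  v_{1} + v_{5} = v_{2} + v_{8}  ⟹  sig = ⟨2 | 1 1⟩
  {1,7}:  v_{1} + v_{7} = v_{3} + v_{6}  ⟹  sig = ⟨2 | 1 1⟩
  {7,8}:  v_{7} + v_{8} = v_{3} + v_{4} + v_{6}  ⟹  sig = ⟨2 | 1 1 1⟩
  {2,3,6}:  v_{2} + v_{3} + v_{6} = v_{1}  ⟹  sig = ⟨3 | 1⟩
  {3,5,6}:  v_{3} + v_{5} + v_{6} = v_{8}  ⟹  sig = ⟨3 | 1⟩
  {0,3,4,6}:  v_{0} + v_{3} + v_{4} + v_{6} = 0  ⟹  sig = ⟨4 | 0⟩

Signatures (|P|; sorted positive RHS coefficients), sorted:
{ ⟨2 | 0⟩,  ⟨2 | 1⟩ ×4,  ⟨2 | 1 1⟩ ×2,  ⟨2 | 1 1 1⟩,  ⟨3 | 1⟩ ×2,  ⟨4 | 0⟩ }


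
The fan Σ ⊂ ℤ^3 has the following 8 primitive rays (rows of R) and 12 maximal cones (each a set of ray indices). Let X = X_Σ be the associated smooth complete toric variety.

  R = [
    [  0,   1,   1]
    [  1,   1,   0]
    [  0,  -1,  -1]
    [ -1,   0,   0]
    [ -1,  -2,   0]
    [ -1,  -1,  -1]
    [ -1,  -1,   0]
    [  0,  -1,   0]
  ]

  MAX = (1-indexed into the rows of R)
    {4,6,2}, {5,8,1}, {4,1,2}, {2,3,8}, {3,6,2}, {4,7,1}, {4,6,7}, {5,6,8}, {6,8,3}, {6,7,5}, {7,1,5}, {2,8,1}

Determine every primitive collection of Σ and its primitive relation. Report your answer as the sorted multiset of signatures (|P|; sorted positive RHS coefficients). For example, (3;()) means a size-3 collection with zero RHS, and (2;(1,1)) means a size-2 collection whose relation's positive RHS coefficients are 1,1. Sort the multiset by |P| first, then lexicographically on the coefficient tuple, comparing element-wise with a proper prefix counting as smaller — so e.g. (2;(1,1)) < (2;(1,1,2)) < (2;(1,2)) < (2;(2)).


11 minimal non-faces of Δ(Σ) (on 8 rays):

  • {1,3}:  v_{1} + v_{3} = 0  so sig = (2;())
  • {2,7}:  v_{2} + v_{7} = 0  so sig = (2;())
  • {1,6}:  v_{1} + v_{6} = v_{4}  so sig = (2;(1))
  • {2,5}:  v_{2} + v_{5} = v_{8}  so sig = (2;(1))
  • {3,4}:  v_{3} + v_{4} = v_{6}  so sig = (2;(1))
  • {4,8}:  v_{4} + v_{8} = v_{7}  so sig = (2;(1))
  • {7,8}:  v_{7} + v_{8} = v_{5}  so sig = (2;(1))
  • {3,7}:  v_{3} + v_{7} = v_{6} + v_{8}  so sig = (2;(1,1))
  • {3,5}:  v_{3} + v_{5} = v_{6} + 2·v_{8}  so sig = (2;(1,2))
  • {4,5}:  v_{4} + v_{5} = 2·v_{7}  so sig = (2;(2))
  • {2,6,8}:  v_{2} + v_{6} + v_{8} = v_{3}  so sig = (3;(1))

Hence PRS(X_Σ) =
    |P|=2: 10 collections, coeffs (), (), (1), (1), (1), (1), (1), (1,1), (1,2), (2)
    |P|=3: 1 collection, coeffs (1)


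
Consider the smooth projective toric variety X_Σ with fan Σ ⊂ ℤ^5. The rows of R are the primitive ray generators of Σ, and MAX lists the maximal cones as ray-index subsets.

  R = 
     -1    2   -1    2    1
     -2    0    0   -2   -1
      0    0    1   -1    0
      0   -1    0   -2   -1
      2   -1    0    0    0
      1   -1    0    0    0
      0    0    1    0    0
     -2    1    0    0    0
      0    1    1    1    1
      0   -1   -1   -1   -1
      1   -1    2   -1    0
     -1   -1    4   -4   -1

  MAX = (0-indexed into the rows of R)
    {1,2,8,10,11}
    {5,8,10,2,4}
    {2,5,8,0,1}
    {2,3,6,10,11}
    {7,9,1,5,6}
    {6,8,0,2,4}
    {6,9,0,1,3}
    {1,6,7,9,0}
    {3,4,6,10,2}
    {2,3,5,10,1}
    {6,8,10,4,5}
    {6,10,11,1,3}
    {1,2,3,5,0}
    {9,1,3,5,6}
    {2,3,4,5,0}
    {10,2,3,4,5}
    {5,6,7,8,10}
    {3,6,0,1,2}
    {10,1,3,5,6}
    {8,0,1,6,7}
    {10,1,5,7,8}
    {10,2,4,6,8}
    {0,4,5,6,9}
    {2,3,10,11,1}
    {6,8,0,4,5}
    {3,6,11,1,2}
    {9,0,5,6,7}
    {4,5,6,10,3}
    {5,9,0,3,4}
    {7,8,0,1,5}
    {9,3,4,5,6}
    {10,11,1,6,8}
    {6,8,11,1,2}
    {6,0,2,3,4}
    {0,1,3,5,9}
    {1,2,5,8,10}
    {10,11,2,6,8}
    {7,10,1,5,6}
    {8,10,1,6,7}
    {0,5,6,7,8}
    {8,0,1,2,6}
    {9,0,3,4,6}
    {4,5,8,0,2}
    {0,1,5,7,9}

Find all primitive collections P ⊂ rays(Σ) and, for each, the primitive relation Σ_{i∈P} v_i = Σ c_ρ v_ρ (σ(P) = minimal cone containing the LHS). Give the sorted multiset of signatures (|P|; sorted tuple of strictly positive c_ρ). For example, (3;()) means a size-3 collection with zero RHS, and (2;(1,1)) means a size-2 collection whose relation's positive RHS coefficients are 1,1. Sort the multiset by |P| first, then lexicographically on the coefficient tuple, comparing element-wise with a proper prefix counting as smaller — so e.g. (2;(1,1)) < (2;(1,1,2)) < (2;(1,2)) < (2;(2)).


19 minimal non-faces of Δ(Σ) (on 12 rays):

  {4,7}:  v_{4} + v_{7} = 0  so sig = (2;())
  {8,9}:  v_{8} + v_{9} = 0  so sig = (2;())
  {0,10}:  v_{0} + v_{10} = v_{8}  so sig = (2;(1))
  {1,4}:  v_{1} + v_{4} = v_{3}  so sig = (2;(1))
  {2,9}:  v_{2} + v_{9} = v_{3}  so sig = (2;(1))
  {3,7}:  v_{3} + v_{7} = v_{1}  so sig = (2;(1))
  {3,8}:  v_{3} + v_{8} = v_{2}  so sig = (2;(1))
  {2,7}:  v_{2} + v_{7} = v_{1} + v_{8}  so sig = (2;(1,1))
  {9,10}:  v_{9} + v_{10} = v_{3} + v_{5} + v_{6}  so sig = (2;(1,1,1))
  {0,11}:  v_{0} + v_{11} = v_{1} + v_{2} + v_{6} + v_{8}  so sig = (2;(1,1,1,1))
  {4,11}:  v_{4} + v_{11} = v_{2} + v_{3} + v_{6} + v_{10}  so sig = (2;(1,1,1,1))
  {9,11}:  v_{9} + v_{11} = v_{1} + v_{3} + v_{6} + v_{10}  so sig = (2;(1,1,1,1))
  {7,11}:  v_{7} + v_{11} = 2·v_{1} + v_{6} + v_{8} + v_{10}  so sig = (2;(1,1,1,2))
  {5,11}:  v_{5} + v_{11} = v_{1} + 2·v_{10}  so sig = (2;(1,2))
  {2,5,6}:  v_{2} + v_{5} + v_{6} = v_{10}  so sig = (3;(1))
  {0,3,5,6}:  v_{0} + v_{3} + v_{5} + v_{6} = 0  so sig = (4;())
  {0,1,5,6}:  v_{0} + v_{1} + v_{5} + v_{6} = v_{7}  so sig = (4;(1))
  {1,2,6,10}:  v_{1} + v_{2} + v_{6} + v_{10} = v_{11}  so sig = (4;(1))
  {1,5,6,8}:  v_{1} + v_{5} + v_{6} + v_{8} = v_{7} + v_{10}  so sig = (4;(1,1))

so the primitive-relation signature multiset is
{ (2;()) ×2,  (2;(1)) ×5,  (2;(1,1)),  (2;(1,1,1)),  (2;(1,1,1,1)) ×3,  (2;(1,1,1,2)),  (2;(1,2)),  (3;(1)),  (4;()),  (4;(1)) ×2,  (4;(1,1)) }


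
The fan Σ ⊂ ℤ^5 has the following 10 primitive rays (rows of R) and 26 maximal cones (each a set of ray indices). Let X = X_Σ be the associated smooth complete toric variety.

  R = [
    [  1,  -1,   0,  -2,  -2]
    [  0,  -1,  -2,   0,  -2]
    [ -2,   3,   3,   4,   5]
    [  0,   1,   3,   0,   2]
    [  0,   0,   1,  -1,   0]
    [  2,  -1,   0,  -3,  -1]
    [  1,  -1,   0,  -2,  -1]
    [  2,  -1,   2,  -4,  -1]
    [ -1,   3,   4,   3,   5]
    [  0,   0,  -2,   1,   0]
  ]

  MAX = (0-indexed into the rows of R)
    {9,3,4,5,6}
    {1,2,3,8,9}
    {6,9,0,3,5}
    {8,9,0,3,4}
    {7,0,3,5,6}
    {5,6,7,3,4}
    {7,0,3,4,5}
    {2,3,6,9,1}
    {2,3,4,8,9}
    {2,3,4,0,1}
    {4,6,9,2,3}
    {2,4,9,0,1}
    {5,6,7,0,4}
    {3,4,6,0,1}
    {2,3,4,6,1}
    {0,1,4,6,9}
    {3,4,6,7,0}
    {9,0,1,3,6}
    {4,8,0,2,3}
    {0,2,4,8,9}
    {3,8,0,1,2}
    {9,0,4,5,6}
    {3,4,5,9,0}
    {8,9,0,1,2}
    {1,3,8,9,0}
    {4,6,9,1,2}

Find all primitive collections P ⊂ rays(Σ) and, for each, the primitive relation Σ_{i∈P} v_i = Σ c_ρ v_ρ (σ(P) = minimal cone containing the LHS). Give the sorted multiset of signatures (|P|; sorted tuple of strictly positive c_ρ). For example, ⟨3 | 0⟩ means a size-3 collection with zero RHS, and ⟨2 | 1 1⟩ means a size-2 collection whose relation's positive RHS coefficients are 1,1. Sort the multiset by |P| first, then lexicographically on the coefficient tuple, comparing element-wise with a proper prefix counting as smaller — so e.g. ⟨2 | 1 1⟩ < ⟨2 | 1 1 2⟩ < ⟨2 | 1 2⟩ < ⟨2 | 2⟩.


Σ has 14 primitive collections:

  P = {7,9}:  v_{7} + v_{9} = v_{5}  ⟹  sig = ⟨2 | 1⟩
  P = {1,7}:  v_{1} + v_{7} = v_{0} + v_{6}  ⟹  sig = ⟨2 | 1 1⟩
  P = {1,5}:  v_{1} + v_{5} = v_{0} + v_{6} + v_{9}  ⟹  sig = ⟨2 | 1 1 1⟩
  P = {2,7}:  v_{2} + v_{7} = 2·v_{3} + v_{4} + v_{9}  ⟹  sig = ⟨2 | 1 1 2⟩
  P = {7,8}:  v_{7} + v_{8} = v_{0} + 3·v_{3} + v_{4} + 2·v_{9}  ⟹  sig = ⟨2 | 1 1 2 3⟩
  P = {5,8}:  v_{5} + v_{8} = v_{0} + 3·v_{3} + v_{4} + 3·v_{9}  ⟹  sig = ⟨2 | 1 1 3 3⟩
  P = {6,8}:  v_{6} + v_{8} = 2·v_{3} + v_{9}  ⟹  sig = ⟨2 | 1 2⟩
  P = {2,5}:  v_{2} + v_{5} = 2·v_{3} + v_{4} + 2·v_{9}  ⟹  sig = ⟨2 | 1 2 2⟩
  P = {0,2,6}:  v_{0} + v_{2} + v_{6} = v_{3}  ⟹  sig = ⟨3 | 1⟩
  P = {1,4,8}:  v_{1} + v_{4} + v_{8} = v_{0} + v_{2}  ⟹  sig = ⟨3 | 1 1⟩
  P = {1,3,4,9}:  v_{1} + v_{3} + v_{4} + v_{9} = 0  ⟹  sig = ⟨4 | 0⟩
  P = {0,2,3,9}:  v_{0} + v_{2} + v_{3} + v_{9} = v_{8}  ⟹  sig = ⟨4 | 1⟩
  P = {0,3,4,6,9}:  v_{0} + v_{3} + v_{4} + v_{6} + v_{9} = v_{7}  ⟹  sig = ⟨5 | 1⟩
  P = {0,3,4,5,6}:  v_{0} + v_{3} + v_{4} + v_{5} + v_{6} = 2·v_{7}  ⟹  sig = ⟨5 | 2⟩

Hence PRS(X_Σ) =
    |P|=2: 8 collections, coeffs (1), (1,1), (1,1,1), (1,1,2), (1,1,2,3), (1,1,3,3), (1,2), (1,2,2)
    |P|=3: 2 collections, coeffs (1), (1,1)
    |P|=4: 2 collections, coeffs (), (1)
    |P|=5: 2 collections, coeffs (1), (2)
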